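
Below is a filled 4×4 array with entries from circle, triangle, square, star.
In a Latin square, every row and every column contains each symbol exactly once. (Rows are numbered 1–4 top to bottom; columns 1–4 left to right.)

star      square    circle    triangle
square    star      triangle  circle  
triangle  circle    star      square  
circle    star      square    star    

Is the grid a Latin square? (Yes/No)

Row 4 contains star twice (at columns 2 and 4), so it is not a permutation.

No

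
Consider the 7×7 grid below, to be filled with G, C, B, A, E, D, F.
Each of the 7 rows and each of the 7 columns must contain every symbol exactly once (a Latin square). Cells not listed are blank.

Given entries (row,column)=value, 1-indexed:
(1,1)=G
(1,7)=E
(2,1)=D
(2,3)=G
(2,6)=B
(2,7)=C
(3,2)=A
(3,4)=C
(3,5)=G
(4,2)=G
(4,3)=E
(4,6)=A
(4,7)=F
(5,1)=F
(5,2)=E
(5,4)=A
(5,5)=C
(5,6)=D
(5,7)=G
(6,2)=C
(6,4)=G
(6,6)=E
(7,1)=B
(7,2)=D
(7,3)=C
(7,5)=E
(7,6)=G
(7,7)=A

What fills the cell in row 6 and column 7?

Row 2, column 2: row 2 has {G, C, B, D} and column 2 has {G, C, A, E, D}, leaving only F.
Row 1, column 2: row 1 has {G, E} and column 2 has {G, C, A, E, D, F}, leaving only B.
Row 2, column 4: row 2 has {G, C, B, D, F} and column 4 has {G, C, A}, leaving only E.
Row 2, column 5: row 2 has {G, C, B, E, D, F} and column 5 has {G, C, E}, leaving only A.
Row 3, column 1: row 3 has {G, C, A} and column 1 has {G, B, D, F}, leaving only E.
Row 3, column 6: row 3 has {G, C, A, E} and column 6 has {G, B, A, E, D}, leaving only F.
Row 1, column 6: row 1 has {G, B, E} and column 6 has {G, B, A, E, D, F}, leaving only C.
Row 4, column 1: row 4 has {G, A, E, F} and column 1 has {G, B, E, D, F}, leaving only C.
Row 5, column 3: row 5 has {G, C, A, E, D, F} and column 3 has {G, C, E}, leaving only B.
Row 3, column 3: row 3 has {G, C, A, E, F} and column 3 has {G, C, B, E}, leaving only D.
Row 3, column 7: row 3 has {G, C, A, E, D, F} and column 7 has {G, C, A, E, F}, leaving only B.
Row 6 already has {G, C, E} and column 7 already has {G, C, B, A, E, F}, so row 6, column 7 must be D.

D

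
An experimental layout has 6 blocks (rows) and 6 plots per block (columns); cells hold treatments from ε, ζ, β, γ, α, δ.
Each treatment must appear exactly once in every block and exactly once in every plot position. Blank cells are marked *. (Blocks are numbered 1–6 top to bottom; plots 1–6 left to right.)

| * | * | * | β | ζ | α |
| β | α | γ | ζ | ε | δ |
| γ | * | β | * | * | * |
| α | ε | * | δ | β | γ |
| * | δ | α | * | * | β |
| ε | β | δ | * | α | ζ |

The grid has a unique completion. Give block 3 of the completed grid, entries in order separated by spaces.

γ ζ β α δ ε

Block 3, plot 2: block 3 has {β, γ} and plot 2 has {ε, β, α, δ}, leaving only ζ.
Block 3, plot 5: block 3 has {ζ, β, γ} and plot 5 has {ε, ζ, β, α}, leaving only δ.
Block 3, plot 6: block 3 has {ζ, β, γ, δ} and plot 6 has {ζ, β, γ, α, δ}, leaving only ε.
Block 3, plot 4: block 3 has {ε, ζ, β, γ, δ} and plot 4 has {ζ, β, δ}, leaving only α.
So block 3 reads: γ ζ β α δ ε.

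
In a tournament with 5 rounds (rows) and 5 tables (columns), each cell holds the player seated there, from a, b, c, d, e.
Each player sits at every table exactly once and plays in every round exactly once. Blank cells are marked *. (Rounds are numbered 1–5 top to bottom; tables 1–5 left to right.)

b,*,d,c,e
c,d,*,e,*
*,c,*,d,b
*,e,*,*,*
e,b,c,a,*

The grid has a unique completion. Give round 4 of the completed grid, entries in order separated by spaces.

Round 4, table 4: round 4 has {e} and table 4 has {a, c, d, e}, leaving only b.
Round 4, table 3: round 4 has {b, e} and table 3 has {c, d}, leaving only a.
Round 4, table 1: round 4 has {a, b, e} and table 1 has {b, c, e}, leaving only d.
Round 4, table 5: round 4 has {a, b, d, e} and table 5 has {b, e}, leaving only c.
So round 4 reads: d e a b c.

d e a b c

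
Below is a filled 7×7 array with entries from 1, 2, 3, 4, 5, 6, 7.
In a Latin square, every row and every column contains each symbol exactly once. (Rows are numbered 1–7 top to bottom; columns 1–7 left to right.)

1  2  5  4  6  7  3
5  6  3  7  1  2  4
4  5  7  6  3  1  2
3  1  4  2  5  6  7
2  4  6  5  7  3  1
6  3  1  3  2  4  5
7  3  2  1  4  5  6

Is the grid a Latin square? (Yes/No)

No

Row 6 contains 3 twice (at columns 2 and 4), so it is not a permutation.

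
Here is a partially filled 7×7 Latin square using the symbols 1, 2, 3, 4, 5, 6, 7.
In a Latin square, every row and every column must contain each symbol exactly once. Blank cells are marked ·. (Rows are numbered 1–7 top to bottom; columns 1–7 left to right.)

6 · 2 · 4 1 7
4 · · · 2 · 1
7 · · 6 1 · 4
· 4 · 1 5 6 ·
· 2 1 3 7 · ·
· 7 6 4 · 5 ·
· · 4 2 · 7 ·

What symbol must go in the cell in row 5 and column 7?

6

Row 1, column 4: row 1 has {1, 2, 4, 6, 7} and column 4 has {1, 2, 3, 4, 6}, leaving only 5.
Row 1, column 2: row 1 has {1, 2, 4, 5, 6, 7} and column 2 has {2, 4, 7}, leaving only 3.
Row 2, column 4: row 2 has {1, 2, 4} and column 4 has {1, 2, 3, 4, 5, 6}, leaving only 7.
Row 2, column 6: row 2 has {1, 2, 4, 7} and column 6 has {1, 5, 6, 7}, leaving only 3.
Row 2, column 3: row 2 has {1, 2, 3, 4, 7} and column 3 has {1, 2, 4, 6}, leaving only 5.
Row 2, column 2: row 2 has {1, 2, 3, 4, 5, 7} and column 2 has {2, 3, 4, 7}, leaving only 6.
Row 3, column 2: row 3 has {1, 4, 6, 7} and column 2 has {2, 3, 4, 6, 7}, leaving only 5.
Row 3, column 3: row 3 has {1, 4, 5, 6, 7} and column 3 has {1, 2, 4, 5, 6}, leaving only 3.
Row 3, column 6: row 3 has {1, 3, 4, 5, 6, 7} and column 6 has {1, 3, 5, 6, 7}, leaving only 2.
Row 4, column 3: row 4 has {1, 4, 5, 6} and column 3 has {1, 2, 3, 4, 5, 6}, leaving only 7.
Row 5, column 1: row 5 has {1, 2, 3, 7} and column 1 has {4, 6, 7}, leaving only 5.
Row 5 already has {1, 2, 3, 5, 7} and column 7 already has {1, 4, 7}, so row 5, column 7 must be 6.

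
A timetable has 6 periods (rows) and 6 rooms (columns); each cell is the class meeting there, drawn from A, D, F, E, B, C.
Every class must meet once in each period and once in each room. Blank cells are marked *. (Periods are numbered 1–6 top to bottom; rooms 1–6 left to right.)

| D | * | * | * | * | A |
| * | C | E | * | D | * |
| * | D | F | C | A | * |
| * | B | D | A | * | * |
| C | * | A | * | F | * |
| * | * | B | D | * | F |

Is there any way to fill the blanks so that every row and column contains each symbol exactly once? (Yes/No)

No period or room among the givens repeats a symbol, and propagating forced cells runs into no contradiction.
One valid completion exists (for instance, D F C E B A / A C E F D B / B D F C A E / F B D A E C / C E A B F D / E A B D C F).

Yes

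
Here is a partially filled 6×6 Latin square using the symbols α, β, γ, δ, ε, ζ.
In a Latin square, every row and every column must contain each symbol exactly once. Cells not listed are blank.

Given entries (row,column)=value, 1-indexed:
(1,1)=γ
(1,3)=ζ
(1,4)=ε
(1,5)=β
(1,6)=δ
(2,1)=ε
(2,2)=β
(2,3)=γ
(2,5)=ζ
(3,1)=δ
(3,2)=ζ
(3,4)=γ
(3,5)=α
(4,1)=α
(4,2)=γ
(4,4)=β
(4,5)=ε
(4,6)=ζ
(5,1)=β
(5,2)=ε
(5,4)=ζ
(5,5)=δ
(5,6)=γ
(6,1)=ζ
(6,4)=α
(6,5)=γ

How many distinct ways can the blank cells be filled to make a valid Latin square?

2

Row 1, column 2: eliminating its row and column leaves {α}.
Row 2, column 4: eliminating its row and column leaves {δ}.
Row 2, column 6: eliminating its row and column leaves {α}.
Row 3, column 3: eliminating its row and column leaves {β, ε}.
Row 3, column 6: eliminating its row and column leaves {β, ε}.
Row 4, column 3: eliminating its row and column leaves {δ}.
Row 5, column 3: eliminating its row and column leaves {α}.
Row 6, column 2: eliminating its row and column leaves {δ}.
Row 6, column 3: eliminating its row and column leaves {β, δ, ε}.
Row 6, column 6: eliminating its row and column leaves {β, ε}.
Enumerating the assignments across these blanks that avoid any row or column repeat gives 2 completions.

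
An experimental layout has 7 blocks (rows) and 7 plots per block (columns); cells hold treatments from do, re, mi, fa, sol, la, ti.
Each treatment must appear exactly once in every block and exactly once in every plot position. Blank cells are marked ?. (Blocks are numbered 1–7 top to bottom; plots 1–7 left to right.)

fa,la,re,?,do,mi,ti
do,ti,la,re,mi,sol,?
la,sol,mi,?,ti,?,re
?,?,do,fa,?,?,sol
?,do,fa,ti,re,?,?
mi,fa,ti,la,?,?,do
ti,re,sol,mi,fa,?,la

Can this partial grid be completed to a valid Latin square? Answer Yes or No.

Yes

No block or plot among the givens repeats a symbol, and propagating forced cells runs into no contradiction.
One valid completion exists (for instance, fa la re sol do mi ti / do ti la re mi sol fa / la sol mi do ti fa re / re mi do fa la ti sol / sol do fa ti re la mi / mi fa ti la sol re do / ti re sol mi fa do la).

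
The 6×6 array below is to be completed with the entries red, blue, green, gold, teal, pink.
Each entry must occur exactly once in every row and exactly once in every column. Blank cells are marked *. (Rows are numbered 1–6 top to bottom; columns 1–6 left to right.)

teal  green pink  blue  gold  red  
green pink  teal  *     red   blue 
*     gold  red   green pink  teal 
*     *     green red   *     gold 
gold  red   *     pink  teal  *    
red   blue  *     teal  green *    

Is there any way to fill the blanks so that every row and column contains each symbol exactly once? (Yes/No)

No row or column among the givens repeats a symbol, and propagating forced cells runs into no contradiction.
One valid completion exists (for instance, teal green pink blue gold red / green pink teal gold red blue / blue gold red green pink teal / pink teal green red blue gold / gold red blue pink teal green / red blue gold teal green pink).

Yes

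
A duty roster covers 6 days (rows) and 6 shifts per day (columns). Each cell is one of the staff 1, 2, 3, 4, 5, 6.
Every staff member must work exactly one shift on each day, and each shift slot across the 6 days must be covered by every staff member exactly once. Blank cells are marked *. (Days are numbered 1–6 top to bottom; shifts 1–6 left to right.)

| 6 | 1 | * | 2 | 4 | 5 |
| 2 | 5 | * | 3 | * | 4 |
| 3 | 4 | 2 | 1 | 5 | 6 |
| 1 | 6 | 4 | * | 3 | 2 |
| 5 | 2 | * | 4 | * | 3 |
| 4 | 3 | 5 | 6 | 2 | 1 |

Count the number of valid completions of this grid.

2

Day 1, shift 3: eliminating its day and shift leaves {3}.
Day 2, shift 3: eliminating its day and shift leaves {1, 6}.
Day 2, shift 5: eliminating its day and shift leaves {1, 6}.
Day 4, shift 4: eliminating its day and shift leaves {5}.
Day 5, shift 3: eliminating its day and shift leaves {1, 6}.
Day 5, shift 5: eliminating its day and shift leaves {1, 6}.
Enumerating the assignments across these blanks that avoid any day or shift repeat gives 2 completions.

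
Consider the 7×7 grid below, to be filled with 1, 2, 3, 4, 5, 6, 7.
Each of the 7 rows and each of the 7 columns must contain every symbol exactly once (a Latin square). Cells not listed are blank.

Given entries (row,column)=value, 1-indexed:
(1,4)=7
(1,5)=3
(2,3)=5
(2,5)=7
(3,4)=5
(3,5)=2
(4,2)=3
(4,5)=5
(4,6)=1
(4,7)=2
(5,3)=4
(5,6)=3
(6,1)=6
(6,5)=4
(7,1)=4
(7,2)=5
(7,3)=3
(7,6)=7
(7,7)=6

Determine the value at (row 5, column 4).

Row 4, column 1: row 4 has {1, 2, 3, 5} and column 1 has {4, 6}, leaving only 7.
Row 4, column 3: row 4 has {1, 2, 3, 5, 7} and column 3 has {3, 4, 5}, leaving only 6.
Row 4, column 4: row 4 has {1, 2, 3, 5, 6, 7} and column 4 has {5, 7}, leaving only 4.
Row 7, column 5: row 7 has {3, 4, 5, 6, 7} and column 5 has {2, 3, 4, 5, 7}, leaving only 1.
Row 5, column 5: row 5 has {3, 4} and column 5 has {1, 2, 3, 4, 5, 7}, leaving only 6.
Row 7, column 4: row 7 has {1, 3, 4, 5, 6, 7} and column 4 has {4, 5, 7}, leaving only 2.
Row 5 already has {3, 4, 6} and column 4 already has {2, 4, 5, 7}, so row 5, column 4 must be 1.

1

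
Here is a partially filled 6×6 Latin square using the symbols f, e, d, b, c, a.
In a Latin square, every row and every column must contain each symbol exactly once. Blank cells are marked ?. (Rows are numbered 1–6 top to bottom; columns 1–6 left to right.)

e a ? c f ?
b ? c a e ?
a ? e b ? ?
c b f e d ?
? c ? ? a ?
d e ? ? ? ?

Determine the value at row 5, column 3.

b

Row 3, column 5: row 3 has {e, b, a} and column 5 has {f, e, d, a}, leaving only c.
Row 4, column 6: row 4 has {f, e, d, b, c} and column 6 has {}, leaving only a.
Row 5, column 1: row 5 has {c, a} and column 1 has {e, d, b, c, a}, leaving only f.
Row 5, column 4: row 5 has {f, c, a} and column 4 has {e, b, c, a}, leaving only d.
Row 5 already has {f, d, c, a} and column 3 already has {f, e, c}, so row 5, column 3 must be b.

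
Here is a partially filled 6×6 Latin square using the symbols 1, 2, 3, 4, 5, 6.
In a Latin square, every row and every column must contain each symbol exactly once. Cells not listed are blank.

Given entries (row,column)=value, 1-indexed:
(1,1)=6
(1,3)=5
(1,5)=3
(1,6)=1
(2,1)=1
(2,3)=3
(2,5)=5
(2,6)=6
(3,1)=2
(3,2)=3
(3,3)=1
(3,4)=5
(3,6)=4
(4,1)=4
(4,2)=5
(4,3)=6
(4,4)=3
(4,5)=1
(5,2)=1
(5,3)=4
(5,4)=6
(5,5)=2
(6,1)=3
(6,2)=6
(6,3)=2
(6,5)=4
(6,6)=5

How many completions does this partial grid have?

2

Row 1, column 2: eliminating its row and column leaves {2, 4}.
Row 1, column 4: eliminating its row and column leaves {2, 4}.
Row 2, column 2: eliminating its row and column leaves {2, 4}.
Row 2, column 4: eliminating its row and column leaves {2, 4}.
Row 3, column 5: eliminating its row and column leaves {6}.
Row 4, column 6: eliminating its row and column leaves {2}.
Row 5, column 1: eliminating its row and column leaves {5}.
Row 5, column 6: eliminating its row and column leaves {3}.
Row 6, column 4: eliminating its row and column leaves {1}.
Enumerating the assignments across these blanks that avoid any row or column repeat gives 2 completions.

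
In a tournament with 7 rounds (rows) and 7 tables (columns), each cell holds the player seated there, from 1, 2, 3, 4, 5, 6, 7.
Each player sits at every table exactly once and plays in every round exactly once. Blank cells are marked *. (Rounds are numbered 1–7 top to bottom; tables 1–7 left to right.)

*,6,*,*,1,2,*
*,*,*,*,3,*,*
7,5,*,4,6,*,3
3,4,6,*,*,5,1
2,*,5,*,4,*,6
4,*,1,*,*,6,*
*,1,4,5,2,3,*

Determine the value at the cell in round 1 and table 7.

Round 1, table 1: round 1 has {1, 2, 6} and table 1 has {2, 3, 4, 7}, leaving only 5.
Round 3, table 3: round 3 has {3, 4, 5, 6, 7} and table 3 has {1, 4, 5, 6}, leaving only 2.
Round 2, table 3: round 2 has {3} and table 3 has {1, 2, 4, 5, 6}, leaving only 7.
Round 1, table 3: round 1 has {1, 2, 5, 6} and table 3 has {1, 2, 4, 5, 6, 7}, leaving only 3.
Round 1, table 4: round 1 has {1, 2, 3, 5, 6} and table 4 has {4, 5}, leaving only 7.
Round 1 already has {1, 2, 3, 5, 6, 7} and table 7 already has {1, 3, 6}, so round 1, table 7 must be 4.

4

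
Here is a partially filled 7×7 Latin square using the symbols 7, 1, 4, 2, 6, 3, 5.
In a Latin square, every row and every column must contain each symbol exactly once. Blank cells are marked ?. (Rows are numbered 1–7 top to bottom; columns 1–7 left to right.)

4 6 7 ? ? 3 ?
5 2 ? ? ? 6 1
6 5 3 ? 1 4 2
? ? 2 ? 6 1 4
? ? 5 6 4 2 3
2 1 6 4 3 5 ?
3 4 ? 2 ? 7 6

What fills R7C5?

Row 7 already has {7, 4, 2, 6, 3} and column 5 already has {1, 4, 6, 3}, so row 7, column 5 must be 5.

5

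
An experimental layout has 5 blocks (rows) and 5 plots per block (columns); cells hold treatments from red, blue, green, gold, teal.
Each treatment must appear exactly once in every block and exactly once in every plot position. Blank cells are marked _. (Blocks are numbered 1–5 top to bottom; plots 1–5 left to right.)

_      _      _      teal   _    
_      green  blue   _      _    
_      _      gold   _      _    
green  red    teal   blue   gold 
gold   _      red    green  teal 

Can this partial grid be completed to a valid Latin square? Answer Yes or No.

No block or plot among the givens repeats a symbol, and propagating forced cells runs into no contradiction.
One valid completion exists (for instance, red gold green teal blue / teal green blue gold red / blue teal gold red green / green red teal blue gold / gold blue red green teal).

Yes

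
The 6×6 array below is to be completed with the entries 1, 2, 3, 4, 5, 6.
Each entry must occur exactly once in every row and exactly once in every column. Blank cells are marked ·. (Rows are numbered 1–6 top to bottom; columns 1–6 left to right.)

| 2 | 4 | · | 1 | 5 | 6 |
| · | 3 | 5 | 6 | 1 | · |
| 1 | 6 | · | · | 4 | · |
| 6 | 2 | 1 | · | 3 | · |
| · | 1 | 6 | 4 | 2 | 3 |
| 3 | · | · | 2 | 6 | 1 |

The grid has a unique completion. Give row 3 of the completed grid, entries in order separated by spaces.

1 6 2 3 4 5

Row 1, column 3: row 1 has {1, 2, 4, 5, 6} and column 3 has {1, 5, 6}, leaving only 3.
Row 3, column 3: row 3 has {1, 4, 6} and column 3 has {1, 3, 5, 6}, leaving only 2.
Row 3, column 6: row 3 has {1, 2, 4, 6} and column 6 has {1, 3, 6}, leaving only 5.
Row 3, column 4: row 3 has {1, 2, 4, 5, 6} and column 4 has {1, 2, 4, 6}, leaving only 3.
So row 3 reads: 1 6 2 3 4 5.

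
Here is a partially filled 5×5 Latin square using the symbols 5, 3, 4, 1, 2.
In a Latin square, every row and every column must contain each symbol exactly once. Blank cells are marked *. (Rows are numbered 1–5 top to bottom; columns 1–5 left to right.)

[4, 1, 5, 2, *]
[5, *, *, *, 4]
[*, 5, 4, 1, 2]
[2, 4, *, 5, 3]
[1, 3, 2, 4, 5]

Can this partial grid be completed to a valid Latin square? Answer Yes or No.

No

Row 1, column 5: row 1 together with column 5 already contain {5, 3, 4, 1, 2} — every symbol — so nothing can go there. The grid has no valid completion.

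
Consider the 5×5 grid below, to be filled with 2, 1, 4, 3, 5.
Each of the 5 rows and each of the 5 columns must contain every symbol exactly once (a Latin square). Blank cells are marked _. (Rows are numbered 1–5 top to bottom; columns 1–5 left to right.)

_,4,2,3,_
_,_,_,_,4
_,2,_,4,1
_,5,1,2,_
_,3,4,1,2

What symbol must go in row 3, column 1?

3

Row 1, column 5: row 1 has {2, 4, 3} and column 5 has {2, 1, 4}, leaving only 5.
Row 1, column 1: row 1 has {2, 4, 3, 5} and column 1 has {}, leaving only 1.
Row 2, column 2: row 2 has {4} and column 2 has {2, 4, 3, 5}, leaving only 1.
Row 2, column 4: row 2 has {1, 4} and column 4 has {2, 1, 4, 3}, leaving only 5.
Row 2, column 3: row 2 has {1, 4, 5} and column 3 has {2, 1, 4}, leaving only 3.
Row 2, column 1: row 2 has {1, 4, 3, 5} and column 1 has {1}, leaving only 2.
Row 3, column 3: row 3 has {2, 1, 4} and column 3 has {2, 1, 4, 3}, leaving only 5.
Row 3 already has {2, 1, 4, 5} and column 1 already has {2, 1}, so row 3, column 1 must be 3.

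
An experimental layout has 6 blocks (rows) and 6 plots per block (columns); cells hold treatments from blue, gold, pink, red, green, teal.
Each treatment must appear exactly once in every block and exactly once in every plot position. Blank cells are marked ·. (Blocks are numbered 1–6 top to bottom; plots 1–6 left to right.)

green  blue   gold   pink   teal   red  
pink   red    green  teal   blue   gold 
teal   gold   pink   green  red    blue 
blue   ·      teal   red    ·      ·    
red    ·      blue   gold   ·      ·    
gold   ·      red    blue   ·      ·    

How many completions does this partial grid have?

4

Block 4, plot 2: eliminating its block and plot leaves {pink, green}.
Block 4, plot 5: eliminating its block and plot leaves {gold, pink, green}.
Block 4, plot 6: eliminating its block and plot leaves {pink, green}.
Block 5, plot 2: eliminating its block and plot leaves {pink, green, teal}.
Block 5, plot 5: eliminating its block and plot leaves {pink, green}.
Block 5, plot 6: eliminating its block and plot leaves {pink, green, teal}.
Block 6, plot 2: eliminating its block and plot leaves {pink, green, teal}.
Block 6, plot 5: eliminating its block and plot leaves {pink, green}.
Block 6, plot 6: eliminating its block and plot leaves {pink, green, teal}.
Enumerating the assignments across these blanks that avoid any block or plot repeat gives 4 completions.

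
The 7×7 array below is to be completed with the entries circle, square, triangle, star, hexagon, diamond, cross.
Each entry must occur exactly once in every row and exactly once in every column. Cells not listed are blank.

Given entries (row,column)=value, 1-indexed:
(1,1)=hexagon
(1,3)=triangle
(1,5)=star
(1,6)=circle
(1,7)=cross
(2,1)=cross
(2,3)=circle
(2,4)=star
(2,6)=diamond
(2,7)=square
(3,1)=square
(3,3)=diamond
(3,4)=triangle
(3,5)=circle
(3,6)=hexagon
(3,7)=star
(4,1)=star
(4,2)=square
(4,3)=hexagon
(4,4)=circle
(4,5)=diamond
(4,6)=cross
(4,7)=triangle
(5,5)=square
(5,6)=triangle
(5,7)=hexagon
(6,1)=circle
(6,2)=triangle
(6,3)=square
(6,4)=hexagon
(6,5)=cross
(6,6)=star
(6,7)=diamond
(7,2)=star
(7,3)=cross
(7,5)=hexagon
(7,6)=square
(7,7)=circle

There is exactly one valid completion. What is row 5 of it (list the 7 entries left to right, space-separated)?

diamond circle star cross square triangle hexagon

Row 5, column 1: row 5 has {square, triangle, hexagon} and column 1 has {circle, square, star, hexagon, cross}, leaving only diamond.
Row 5, column 3: row 5 has {square, triangle, hexagon, diamond} and column 3 has {circle, square, triangle, hexagon, diamond, cross}, leaving only star.
Row 5, column 4: row 5 has {square, triangle, star, hexagon, diamond} and column 4 has {circle, triangle, star, hexagon}, leaving only cross.
Row 5, column 2: row 5 has {square, triangle, star, hexagon, diamond, cross} and column 2 has {square, triangle, star}, leaving only circle.
So row 5 reads: diamond circle star cross square triangle hexagon.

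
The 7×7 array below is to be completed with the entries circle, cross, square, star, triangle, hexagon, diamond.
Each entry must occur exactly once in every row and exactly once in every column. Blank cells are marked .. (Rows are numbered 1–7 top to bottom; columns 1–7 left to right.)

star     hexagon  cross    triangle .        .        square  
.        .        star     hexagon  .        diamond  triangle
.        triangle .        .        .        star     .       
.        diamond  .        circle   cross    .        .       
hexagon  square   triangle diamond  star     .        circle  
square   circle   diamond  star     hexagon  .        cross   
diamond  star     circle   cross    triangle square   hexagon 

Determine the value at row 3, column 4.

square

Row 3 already has {star, triangle} and column 4 already has {circle, cross, star, triangle, hexagon, diamond}, so row 3, column 4 must be square.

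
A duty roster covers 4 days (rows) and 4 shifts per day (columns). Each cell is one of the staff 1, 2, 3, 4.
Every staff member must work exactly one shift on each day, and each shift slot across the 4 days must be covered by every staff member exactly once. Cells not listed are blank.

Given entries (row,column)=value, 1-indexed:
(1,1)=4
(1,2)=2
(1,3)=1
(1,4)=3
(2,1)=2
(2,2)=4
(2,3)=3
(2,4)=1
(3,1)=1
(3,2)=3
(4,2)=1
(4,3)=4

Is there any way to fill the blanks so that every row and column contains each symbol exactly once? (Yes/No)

No day or shift among the givens repeats a symbol, and propagating forced cells runs into no contradiction.
One valid completion exists (for instance, 4 2 1 3 / 2 4 3 1 / 1 3 2 4 / 3 1 4 2).

Yes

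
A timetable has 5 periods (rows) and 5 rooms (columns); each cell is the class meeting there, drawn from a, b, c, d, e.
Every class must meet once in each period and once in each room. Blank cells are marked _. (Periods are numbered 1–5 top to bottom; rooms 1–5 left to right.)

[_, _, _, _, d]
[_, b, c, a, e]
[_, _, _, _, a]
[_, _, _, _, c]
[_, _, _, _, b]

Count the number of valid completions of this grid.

Period 1, room 1: eliminating its period and room leaves {a, b, c, e}.
Period 1, room 2: eliminating its period and room leaves {a, c, e}.
Period 1, room 3: eliminating its period and room leaves {a, b, e}.
Period 1, room 4: eliminating its period and room leaves {b, c, e}.
Period 2, room 1: eliminating its period and room leaves {d}.
Period 3, room 1: eliminating its period and room leaves {b, c, d, e}.
Period 3, room 2: eliminating its period and room leaves {c, d, e}.
Period 3, room 3: eliminating its period and room leaves {b, d, e}.
Period 3, room 4: eliminating its period and room leaves {b, c, d, e}.
Period 4, room 1: eliminating its period and room leaves {a, b, d, e}.
Period 4, room 2: eliminating its period and room leaves {a, d, e}.
Period 4, room 3: eliminating its period and room leaves {a, b, d, e}.
Period 4, room 4: eliminating its period and room leaves {b, d, e}.
Period 5, room 1: eliminating its period and room leaves {a, c, d, e}.
Period 5, room 2: eliminating its period and room leaves {a, c, d, e}.
Period 5, room 3: eliminating its period and room leaves {a, d, e}.
Period 5, room 4: eliminating its period and room leaves {c, d, e}.
Enumerating the assignments across these blanks that avoid any period or room repeat gives 56 completions.

56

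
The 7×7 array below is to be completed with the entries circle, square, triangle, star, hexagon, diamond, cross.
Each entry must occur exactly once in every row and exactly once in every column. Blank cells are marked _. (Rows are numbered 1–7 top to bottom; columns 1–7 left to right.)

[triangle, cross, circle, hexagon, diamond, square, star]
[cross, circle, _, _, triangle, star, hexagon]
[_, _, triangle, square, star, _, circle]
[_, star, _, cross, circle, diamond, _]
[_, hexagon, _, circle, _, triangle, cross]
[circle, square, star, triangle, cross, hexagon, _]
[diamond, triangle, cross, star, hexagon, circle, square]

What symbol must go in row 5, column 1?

star

Row 2, column 4: row 2 has {circle, triangle, star, hexagon, cross} and column 4 has {circle, square, triangle, star, hexagon, cross}, leaving only diamond.
Row 2, column 3: row 2 has {circle, triangle, star, hexagon, diamond, cross} and column 3 has {circle, triangle, star, cross}, leaving only square.
Row 3, column 1: row 3 has {circle, square, triangle, star} and column 1 has {circle, triangle, diamond, cross}, leaving only hexagon.
Row 3, column 2: row 3 has {circle, square, triangle, star, hexagon} and column 2 has {circle, square, triangle, star, hexagon, cross}, leaving only diamond.
Row 3, column 6: row 3 has {circle, square, triangle, star, hexagon, diamond} and column 6 has {circle, square, triangle, star, hexagon, diamond}, leaving only cross.
Row 4, column 1: row 4 has {circle, star, diamond, cross} and column 1 has {circle, triangle, hexagon, diamond, cross}, leaving only square.
Row 5 already has {circle, triangle, hexagon, cross} and column 1 already has {circle, square, triangle, hexagon, diamond, cross}, so row 5, column 1 must be star.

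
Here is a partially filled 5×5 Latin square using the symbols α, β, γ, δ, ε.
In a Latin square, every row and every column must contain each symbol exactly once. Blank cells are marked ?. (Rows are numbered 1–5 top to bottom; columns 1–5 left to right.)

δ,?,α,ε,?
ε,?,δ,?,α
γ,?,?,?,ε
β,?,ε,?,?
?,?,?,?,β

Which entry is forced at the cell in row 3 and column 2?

δ

Row 1, column 5: row 1 has {α, δ, ε} and column 5 has {α, β, ε}, leaving only γ.
Row 1, column 2: row 1 has {α, γ, δ, ε} and column 2 has {}, leaving only β.
Row 2, column 2: row 2 has {α, δ, ε} and column 2 has {β}, leaving only γ.
Row 2, column 4: row 2 has {α, γ, δ, ε} and column 4 has {ε}, leaving only β.
Row 3, column 3: row 3 has {γ, ε} and column 3 has {α, δ, ε}, leaving only β.
Row 4, column 5: row 4 has {β, ε} and column 5 has {α, β, γ, ε}, leaving only δ.
Row 4, column 2: row 4 has {β, δ, ε} and column 2 has {β, γ}, leaving only α.
Row 3 already has {β, γ, ε} and column 2 already has {α, β, γ}, so row 3, column 2 must be δ.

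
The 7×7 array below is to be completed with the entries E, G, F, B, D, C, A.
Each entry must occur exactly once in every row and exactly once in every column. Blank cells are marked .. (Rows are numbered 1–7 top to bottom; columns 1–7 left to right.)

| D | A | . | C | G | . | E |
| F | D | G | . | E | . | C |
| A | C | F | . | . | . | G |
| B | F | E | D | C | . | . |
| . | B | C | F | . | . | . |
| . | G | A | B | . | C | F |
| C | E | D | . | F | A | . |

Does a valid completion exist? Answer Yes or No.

No row or column among the givens repeats a symbol, and propagating forced cells runs into no contradiction.
One valid completion exists (for instance, D A B C G F E / F D G A E B C / A C F E B D G / B F E D C G A / G B C F A E D / E G A B D C F / C E D G F A B).

Yes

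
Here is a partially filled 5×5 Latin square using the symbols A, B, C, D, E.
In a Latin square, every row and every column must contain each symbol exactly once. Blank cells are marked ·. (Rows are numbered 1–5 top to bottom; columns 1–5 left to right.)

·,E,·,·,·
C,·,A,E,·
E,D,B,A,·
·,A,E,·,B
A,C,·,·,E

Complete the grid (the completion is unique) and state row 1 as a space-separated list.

B E C D A

Row 2, column 2: row 2 has {A, C, E} and column 2 has {A, C, D, E}, leaving only B.
Row 2, column 5: row 2 has {A, B, C, E} and column 5 has {B, E}, leaving only D.
Row 3, column 5: row 3 has {A, B, D, E} and column 5 has {B, D, E}, leaving only C.
Row 1, column 5: row 1 has {E} and column 5 has {B, C, D, E}, leaving only A.
Row 4, column 1: row 4 has {A, B, E} and column 1 has {A, C, E}, leaving only D.
Row 1, column 1: row 1 has {A, E} and column 1 has {A, C, D, E}, leaving only B.
Row 4, column 4: row 4 has {A, B, D, E} and column 4 has {A, E}, leaving only C.
Row 1, column 4: row 1 has {A, B, E} and column 4 has {A, C, E}, leaving only D.
Row 1, column 3: row 1 has {A, B, D, E} and column 3 has {A, B, E}, leaving only C.
So row 1 reads: B E C D A.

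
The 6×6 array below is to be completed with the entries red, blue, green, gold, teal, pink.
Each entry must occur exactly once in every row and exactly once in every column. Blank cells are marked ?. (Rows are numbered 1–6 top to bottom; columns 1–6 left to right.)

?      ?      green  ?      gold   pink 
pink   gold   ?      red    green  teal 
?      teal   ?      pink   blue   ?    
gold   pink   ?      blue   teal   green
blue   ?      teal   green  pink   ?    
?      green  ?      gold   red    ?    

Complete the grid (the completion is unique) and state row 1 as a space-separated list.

Row 1, column 4: row 1 has {green, gold, pink} and column 4 has {red, blue, green, gold, pink}, leaving only teal.
Row 1, column 1: row 1 has {green, gold, teal, pink} and column 1 has {blue, gold, pink}, leaving only red.
Row 1, column 2: row 1 has {red, green, gold, teal, pink} and column 2 has {green, gold, teal, pink}, leaving only blue.
So row 1 reads: red blue green teal gold pink.

red blue green teal gold pink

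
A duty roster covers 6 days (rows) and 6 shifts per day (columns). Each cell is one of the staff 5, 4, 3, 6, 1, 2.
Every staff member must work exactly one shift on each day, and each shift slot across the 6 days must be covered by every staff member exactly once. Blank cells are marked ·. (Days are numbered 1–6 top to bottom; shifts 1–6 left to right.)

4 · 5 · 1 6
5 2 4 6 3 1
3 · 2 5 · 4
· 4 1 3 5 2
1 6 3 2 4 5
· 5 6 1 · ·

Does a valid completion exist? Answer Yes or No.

Day 1, shift 4: day 1 together with shift 4 already contain {5, 4, 3, 6, 1, 2} — every symbol — so nothing can go there. The grid has no valid completion.

No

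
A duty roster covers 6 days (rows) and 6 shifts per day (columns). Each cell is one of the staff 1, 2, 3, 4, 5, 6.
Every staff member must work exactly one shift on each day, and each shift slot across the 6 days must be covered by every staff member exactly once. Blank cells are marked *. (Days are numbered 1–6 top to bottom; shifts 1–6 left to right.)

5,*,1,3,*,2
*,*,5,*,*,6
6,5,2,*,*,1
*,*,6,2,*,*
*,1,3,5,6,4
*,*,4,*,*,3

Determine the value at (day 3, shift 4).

4

Day 3 already has {1, 2, 5, 6} and shift 4 already has {2, 3, 5}, so day 3, shift 4 must be 4.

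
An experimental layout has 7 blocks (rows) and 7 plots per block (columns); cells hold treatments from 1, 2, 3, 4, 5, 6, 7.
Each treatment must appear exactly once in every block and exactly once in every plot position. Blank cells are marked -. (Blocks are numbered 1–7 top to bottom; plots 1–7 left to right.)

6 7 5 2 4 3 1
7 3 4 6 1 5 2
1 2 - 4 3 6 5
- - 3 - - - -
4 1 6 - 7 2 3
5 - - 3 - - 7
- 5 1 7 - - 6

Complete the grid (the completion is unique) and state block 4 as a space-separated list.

2 6 3 1 5 7 4

Block 4, plot 1: block 4 has {3} and plot 1 has {1, 4, 5, 6, 7}, leaving only 2.
Block 4, plot 7: block 4 has {2, 3} and plot 7 has {1, 2, 3, 5, 6, 7}, leaving only 4.
Block 4, plot 2: block 4 has {2, 3, 4} and plot 2 has {1, 2, 3, 5, 7}, leaving only 6.
Block 4, plot 5: block 4 has {2, 3, 4, 6} and plot 5 has {1, 3, 4, 7}, leaving only 5.
Block 4, plot 4: block 4 has {2, 3, 4, 5, 6} and plot 4 has {2, 3, 4, 6, 7}, leaving only 1.
Block 4, plot 6: block 4 has {1, 2, 3, 4, 5, 6} and plot 6 has {2, 3, 5, 6}, leaving only 7.
So block 4 reads: 2 6 3 1 5 7 4.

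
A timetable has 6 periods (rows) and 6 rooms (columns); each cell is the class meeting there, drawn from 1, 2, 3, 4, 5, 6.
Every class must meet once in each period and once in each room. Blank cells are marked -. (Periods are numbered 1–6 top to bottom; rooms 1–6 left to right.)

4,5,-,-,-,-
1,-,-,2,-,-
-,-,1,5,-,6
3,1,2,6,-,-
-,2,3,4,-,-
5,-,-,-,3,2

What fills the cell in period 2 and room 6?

Period 1, room 3: period 1 has {4, 5} and room 3 has {1, 2, 3}, leaving only 6.
Period 3, room 1: period 3 has {1, 5, 6} and room 1 has {1, 3, 4, 5}, leaving only 2.
Period 3, room 5: period 3 has {1, 2, 5, 6} and room 5 has {3}, leaving only 4.
Period 3, room 2: period 3 has {1, 2, 4, 5, 6} and room 2 has {1, 2, 5}, leaving only 3.
Period 4, room 5: period 4 has {1, 2, 3, 6} and room 5 has {3, 4}, leaving only 5.
Period 2, room 5: period 2 has {1, 2} and room 5 has {3, 4, 5}, leaving only 6.
Period 2, room 2: period 2 has {1, 2, 6} and room 2 has {1, 2, 3, 5}, leaving only 4.
Period 2, room 3: period 2 has {1, 2, 4, 6} and room 3 has {1, 2, 3, 6}, leaving only 5.
Period 2 already has {1, 2, 4, 5, 6} and room 6 already has {2, 6}, so period 2, room 6 must be 3.

3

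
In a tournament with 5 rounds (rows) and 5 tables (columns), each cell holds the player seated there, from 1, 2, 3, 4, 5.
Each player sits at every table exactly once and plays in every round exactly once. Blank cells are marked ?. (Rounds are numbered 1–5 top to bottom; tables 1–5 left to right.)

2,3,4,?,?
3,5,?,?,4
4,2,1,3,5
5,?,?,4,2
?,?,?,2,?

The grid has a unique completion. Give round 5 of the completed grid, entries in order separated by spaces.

1 4 5 2 3

Round 5, table 1: round 5 has {2} and table 1 has {2, 3, 4, 5}, leaving only 1.
Round 5, table 2: round 5 has {1, 2} and table 2 has {2, 3, 5}, leaving only 4.
Round 5, table 5: round 5 has {1, 2, 4} and table 5 has {2, 4, 5}, leaving only 3.
Round 5, table 3: round 5 has {1, 2, 3, 4} and table 3 has {1, 4}, leaving only 5.
So round 5 reads: 1 4 5 2 3.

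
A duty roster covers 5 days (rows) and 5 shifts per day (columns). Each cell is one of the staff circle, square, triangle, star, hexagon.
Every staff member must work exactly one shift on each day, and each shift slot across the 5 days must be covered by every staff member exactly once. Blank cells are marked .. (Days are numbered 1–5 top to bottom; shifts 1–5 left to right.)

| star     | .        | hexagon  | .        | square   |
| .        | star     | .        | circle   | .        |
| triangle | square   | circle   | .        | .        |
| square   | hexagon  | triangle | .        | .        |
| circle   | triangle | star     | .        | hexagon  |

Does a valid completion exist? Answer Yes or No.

No day or shift among the givens repeats a symbol, and propagating forced cells runs into no contradiction.
One valid completion exists (for instance, star circle hexagon triangle square / hexagon star square circle triangle / triangle square circle hexagon star / square hexagon triangle star circle / circle triangle star square hexagon).

Yes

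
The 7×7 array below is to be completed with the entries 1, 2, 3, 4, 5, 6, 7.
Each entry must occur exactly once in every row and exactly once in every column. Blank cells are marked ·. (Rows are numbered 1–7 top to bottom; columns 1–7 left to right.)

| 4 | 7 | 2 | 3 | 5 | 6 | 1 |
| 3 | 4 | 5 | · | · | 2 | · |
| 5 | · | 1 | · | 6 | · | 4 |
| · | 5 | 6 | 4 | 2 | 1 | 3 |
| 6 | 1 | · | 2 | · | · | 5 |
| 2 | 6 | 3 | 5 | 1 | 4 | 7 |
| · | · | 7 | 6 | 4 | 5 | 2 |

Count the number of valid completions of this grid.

1

Row 2, column 4: eliminating its row and column leaves {1, 7}.
Row 2, column 5: eliminating its row and column leaves {7}.
Row 2, column 7: eliminating its row and column leaves {6}.
Row 3, column 2: eliminating its row and column leaves {2, 3}.
Row 3, column 4: eliminating its row and column leaves {7}.
Row 3, column 6: eliminating its row and column leaves {3, 7}.
Row 4, column 1: eliminating its row and column leaves {7}.
Row 5, column 3: eliminating its row and column leaves {4}.
Row 5, column 5: eliminating its row and column leaves {3, 7}.
Row 5, column 6: eliminating its row and column leaves {3, 7}.
Row 7, column 1: eliminating its row and column leaves {1}.
Row 7, column 2: eliminating its row and column leaves {3}.
Only one assignment across all blanks avoids any row or column repeat, giving 1 completion.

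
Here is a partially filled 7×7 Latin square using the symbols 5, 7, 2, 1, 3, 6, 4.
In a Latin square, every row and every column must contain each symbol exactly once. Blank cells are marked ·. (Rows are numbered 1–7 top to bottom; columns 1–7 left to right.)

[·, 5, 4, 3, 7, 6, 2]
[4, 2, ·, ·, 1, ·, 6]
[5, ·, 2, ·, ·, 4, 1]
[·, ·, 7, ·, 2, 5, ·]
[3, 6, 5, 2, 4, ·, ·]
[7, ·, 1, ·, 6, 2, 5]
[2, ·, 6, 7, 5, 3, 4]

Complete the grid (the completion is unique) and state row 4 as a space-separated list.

Row 4, column 7: row 4 has {5, 7, 2} and column 7 has {5, 2, 1, 6, 4}, leaving only 3.
Row 1, column 1: row 1 has {5, 7, 2, 3, 6, 4} and column 1 has {5, 7, 2, 3, 4}, leaving only 1.
Row 4, column 1: row 4 has {5, 7, 2, 3} and column 1 has {5, 7, 2, 1, 3, 4}, leaving only 6.
Row 2, column 3: row 2 has {2, 1, 6, 4} and column 3 has {5, 7, 2, 1, 6, 4}, leaving only 3.
Row 2, column 4: row 2 has {2, 1, 3, 6, 4} and column 4 has {7, 2, 3}, leaving only 5.
Row 2, column 6: row 2 has {5, 2, 1, 3, 6, 4} and column 6 has {5, 2, 3, 6, 4}, leaving only 7.
Row 3, column 4: row 3 has {5, 2, 1, 4} and column 4 has {5, 7, 2, 3}, leaving only 6.
Row 3, column 5: row 3 has {5, 2, 1, 6, 4} and column 5 has {5, 7, 2, 1, 6, 4}, leaving only 3.
Row 3, column 2: row 3 has {5, 2, 1, 3, 6, 4} and column 2 has {5, 2, 6}, leaving only 7.
Row 5, column 6: row 5 has {5, 2, 3, 6, 4} and column 6 has {5, 7, 2, 3, 6, 4}, leaving only 1.
Row 5, column 7: row 5 has {5, 2, 1, 3, 6, 4} and column 7 has {5, 2, 1, 3, 6, 4}, leaving only 7.
Row 6, column 4: row 6 has {5, 7, 2, 1, 6} and column 4 has {5, 7, 2, 3, 6}, leaving only 4.
Row 4, column 4: row 4 has {5, 7, 2, 3, 6} and column 4 has {5, 7, 2, 3, 6, 4}, leaving only 1.
Row 4, column 2: row 4 has {5, 7, 2, 1, 3, 6} and column 2 has {5, 7, 2, 6}, leaving only 4.
So row 4 reads: 6 4 7 1 2 5 3.

6 4 7 1 2 5 3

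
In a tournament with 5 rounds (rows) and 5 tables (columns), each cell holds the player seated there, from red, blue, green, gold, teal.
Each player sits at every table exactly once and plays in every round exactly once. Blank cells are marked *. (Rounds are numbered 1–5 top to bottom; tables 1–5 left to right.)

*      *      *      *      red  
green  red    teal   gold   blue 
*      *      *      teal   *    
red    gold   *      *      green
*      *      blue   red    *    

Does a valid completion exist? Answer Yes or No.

Round 4, table 3: round 4 together with table 3 already contain {red, blue, green, gold, teal} — every symbol — so nothing can go there. The grid has no valid completion.

No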